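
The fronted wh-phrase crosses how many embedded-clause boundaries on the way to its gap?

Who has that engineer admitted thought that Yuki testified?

1

"who" is extracted from the subject of "thought".
Boundaries crossed, outermost first: [Ø] — 1 in total.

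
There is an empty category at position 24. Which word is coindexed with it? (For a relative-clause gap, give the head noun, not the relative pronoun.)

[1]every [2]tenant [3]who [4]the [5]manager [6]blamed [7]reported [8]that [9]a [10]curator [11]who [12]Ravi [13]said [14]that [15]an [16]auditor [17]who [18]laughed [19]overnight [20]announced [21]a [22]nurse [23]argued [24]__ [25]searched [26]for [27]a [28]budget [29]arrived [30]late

10

The gap at 24 is the subject of "searched", inside a relative clause.
The relative pronoun is "who" (word 11); it is bound by the head noun immediately before it.
Its filler is the head noun "curator", at word 10.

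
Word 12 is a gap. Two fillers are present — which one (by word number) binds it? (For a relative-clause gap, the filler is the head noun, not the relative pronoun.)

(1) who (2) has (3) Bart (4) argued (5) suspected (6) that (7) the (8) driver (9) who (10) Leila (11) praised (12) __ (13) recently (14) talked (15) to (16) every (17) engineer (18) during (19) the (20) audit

The marked gap is inside the relative clause, the direct object of "praised".
Its filler is the head noun "driver" (via "who"), at word 8.
(The other dependency links word 1 to a gap after word 4.)

8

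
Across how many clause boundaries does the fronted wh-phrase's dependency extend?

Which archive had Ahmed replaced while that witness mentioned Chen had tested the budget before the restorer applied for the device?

"which archive" originates inside the matrix clause — no clause boundary is crossed.

0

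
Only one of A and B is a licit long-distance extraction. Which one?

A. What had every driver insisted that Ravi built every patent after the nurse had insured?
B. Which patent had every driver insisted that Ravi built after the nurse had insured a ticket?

B

In A, the wh-phrase is extracted from inside an adjunct island (introduced by "after"), which blocks movement.
In B, the extraction path crosses only that-complement boundaries, which are transparent.
So B is grammatical.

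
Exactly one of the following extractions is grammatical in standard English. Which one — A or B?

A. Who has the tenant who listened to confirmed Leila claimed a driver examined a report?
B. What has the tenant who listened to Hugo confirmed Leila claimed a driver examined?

In A, the wh-phrase is extracted from inside a complex-NP island (relative clause) (introduced by "who"), which blocks movement.
In B, the extraction path crosses only that-complement boundaries, which are transparent.
So B is grammatical.

B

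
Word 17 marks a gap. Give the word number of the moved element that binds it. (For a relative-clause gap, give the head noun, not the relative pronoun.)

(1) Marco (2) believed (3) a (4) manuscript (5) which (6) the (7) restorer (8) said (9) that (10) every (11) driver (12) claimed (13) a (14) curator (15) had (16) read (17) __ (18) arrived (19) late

4

The gap at 17 is the object of "read", inside a relative clause.
The relative pronoun is "which" (word 5); it is bound by the head noun immediately before it.
Its filler is the head noun "manuscript", at word 4.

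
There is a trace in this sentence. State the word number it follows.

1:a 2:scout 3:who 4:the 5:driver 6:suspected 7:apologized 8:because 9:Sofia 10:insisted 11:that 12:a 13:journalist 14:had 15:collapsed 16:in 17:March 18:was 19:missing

The displaced element is "a scout" (word 2).
It is linked across 1 clause boundary (Ø).
It functions as the subject of "apologized", so the gap sits immediately after word 6 ("suspected").
Base order: The driver suspected a scout apologized because Sofia insisted that a journalist had collapsed in March.

6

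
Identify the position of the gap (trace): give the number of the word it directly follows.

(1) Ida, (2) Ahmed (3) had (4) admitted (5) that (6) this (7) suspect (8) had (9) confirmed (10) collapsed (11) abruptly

9

The displaced element is "Ida" (word 1).
It is linked across 2 clause boundaries (that → Ø).
It functions as the subject of "collapsed", so the gap sits immediately after word 9 ("confirmed").
Base order: Ahmed had admitted that this suspect had confirmed that Ida collapsed abruptly.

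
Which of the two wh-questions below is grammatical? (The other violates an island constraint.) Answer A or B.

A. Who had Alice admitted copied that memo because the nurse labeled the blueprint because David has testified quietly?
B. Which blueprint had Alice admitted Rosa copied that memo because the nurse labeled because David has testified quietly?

A

In B, the wh-phrase is extracted from inside an adjunct island (introduced by "because"), which blocks movement.
In A, the extraction path crosses only that-complement boundaries, which are transparent.
So A is grammatical.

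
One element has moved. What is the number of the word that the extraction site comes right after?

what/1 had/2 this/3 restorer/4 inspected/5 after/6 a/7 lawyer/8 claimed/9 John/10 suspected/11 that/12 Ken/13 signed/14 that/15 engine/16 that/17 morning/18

5

The displaced element is "what" (word 1).
It functions as the direct object of "inspected", so the gap sits immediately after word 5 ("inspected").
Base order: This restorer had inspected what after a lawyer claimed John suspected that Ken signed that engine that morning.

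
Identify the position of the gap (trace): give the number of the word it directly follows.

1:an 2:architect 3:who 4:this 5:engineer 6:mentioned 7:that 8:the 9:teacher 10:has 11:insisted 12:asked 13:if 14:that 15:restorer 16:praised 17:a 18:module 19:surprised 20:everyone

11

The displaced element is "an architect" (word 2).
It is linked across 2 clause boundaries (that → Ø).
It functions as the subject of "asked", so the gap sits immediately after word 11 ("insisted").
Base order: This engineer mentioned that the teacher has insisted that an architect asked if that restorer praised a module.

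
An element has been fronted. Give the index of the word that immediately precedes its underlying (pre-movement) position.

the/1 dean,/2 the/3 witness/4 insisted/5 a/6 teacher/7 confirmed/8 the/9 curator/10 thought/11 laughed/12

The displaced element is "the dean" (word 2).
It is linked across 3 clause boundaries (Ø → Ø → Ø).
It functions as the subject of "laughed", so the gap sits immediately after word 11 ("thought").
Base order: The witness insisted a teacher confirmed the curator thought the dean laughed.

11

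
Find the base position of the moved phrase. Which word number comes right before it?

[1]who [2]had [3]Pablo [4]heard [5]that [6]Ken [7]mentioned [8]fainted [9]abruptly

7

The displaced element is "who" (word 1).
It is linked across 2 clause boundaries (that → Ø).
It functions as the subject of "fainted", so the gap sits immediately after word 7 ("mentioned").
Base order: Pablo had heard that Ken mentioned that who fainted abruptly.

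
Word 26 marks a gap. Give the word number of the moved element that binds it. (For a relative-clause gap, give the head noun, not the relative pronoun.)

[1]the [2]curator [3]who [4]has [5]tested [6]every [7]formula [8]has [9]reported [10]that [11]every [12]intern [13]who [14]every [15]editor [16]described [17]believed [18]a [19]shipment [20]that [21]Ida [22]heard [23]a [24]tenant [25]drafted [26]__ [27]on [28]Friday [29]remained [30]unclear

The gap at 26 is the object of "drafted", inside a relative clause.
The relative pronoun is "that" (word 20); it is bound by the head noun immediately before it.
Its filler is the head noun "shipment", at word 19.

19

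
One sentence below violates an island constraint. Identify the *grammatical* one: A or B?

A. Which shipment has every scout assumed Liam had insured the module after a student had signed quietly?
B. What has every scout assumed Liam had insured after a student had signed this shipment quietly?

B

In A, the wh-phrase is extracted from inside an adjunct island (introduced by "after"), which blocks movement.
In B, the extraction path crosses only that-complement boundaries, which are transparent.
So B is grammatical.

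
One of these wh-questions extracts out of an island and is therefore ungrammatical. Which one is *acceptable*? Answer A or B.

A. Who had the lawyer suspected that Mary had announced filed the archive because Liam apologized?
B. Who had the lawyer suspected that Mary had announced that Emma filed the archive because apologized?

A

In B, the wh-phrase is extracted from inside an adjunct island (introduced by "because"), which blocks movement.
In A, the extraction path crosses only that-complement boundaries, which are transparent.
So A is grammatical.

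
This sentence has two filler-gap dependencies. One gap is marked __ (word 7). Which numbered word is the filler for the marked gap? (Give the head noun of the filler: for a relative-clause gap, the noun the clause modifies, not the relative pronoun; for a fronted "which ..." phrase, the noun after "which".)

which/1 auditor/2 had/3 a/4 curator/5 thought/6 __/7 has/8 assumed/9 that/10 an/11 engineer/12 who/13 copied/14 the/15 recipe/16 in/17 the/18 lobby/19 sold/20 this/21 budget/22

2

The marked gap is the subject of "assumed".
Its filler is the fronted wh-phrase "which auditor", at word 2.
(The other dependency links word 12 to a gap after word 13.)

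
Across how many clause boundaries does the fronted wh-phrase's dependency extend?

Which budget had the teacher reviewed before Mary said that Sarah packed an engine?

0

"which budget" originates inside the matrix clause — no clause boundary is crossed.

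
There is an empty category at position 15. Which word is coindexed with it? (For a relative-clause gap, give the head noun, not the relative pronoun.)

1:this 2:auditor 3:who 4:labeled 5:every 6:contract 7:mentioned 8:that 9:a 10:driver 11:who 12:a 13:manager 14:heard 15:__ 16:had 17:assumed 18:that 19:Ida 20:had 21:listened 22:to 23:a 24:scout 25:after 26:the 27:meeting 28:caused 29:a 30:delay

10

The gap at 15 is the subject of "assumed", inside a relative clause.
The relative pronoun is "who" (word 11); it is bound by the head noun immediately before it.
Its filler is the head noun "driver", at word 10.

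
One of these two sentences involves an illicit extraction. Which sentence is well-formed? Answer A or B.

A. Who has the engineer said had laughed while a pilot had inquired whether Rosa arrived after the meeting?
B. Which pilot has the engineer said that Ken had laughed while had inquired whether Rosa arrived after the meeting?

A

In B, the wh-phrase is extracted from inside an adjunct island (introduced by "while"), which blocks movement.
In A, the extraction path crosses only that-complement boundaries, which are transparent.
So A is grammatical.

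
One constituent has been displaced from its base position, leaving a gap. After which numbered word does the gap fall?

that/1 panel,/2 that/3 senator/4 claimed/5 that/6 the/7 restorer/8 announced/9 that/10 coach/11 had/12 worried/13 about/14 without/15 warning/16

14

The displaced element is "that panel" (word 2).
It is linked across 2 clause boundaries (that → Ø).
It functions as the object of the preposition "about" of "worried", so the gap sits immediately after word 14 ("about").
Base order: That senator claimed that the restorer announced that coach had worried about that panel without warning.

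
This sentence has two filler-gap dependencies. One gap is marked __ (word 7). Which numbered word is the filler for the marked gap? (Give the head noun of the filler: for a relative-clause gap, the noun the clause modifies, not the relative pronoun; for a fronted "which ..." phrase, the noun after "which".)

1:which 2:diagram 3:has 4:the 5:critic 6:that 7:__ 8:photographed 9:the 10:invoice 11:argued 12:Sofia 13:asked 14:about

5

The marked gap is inside the relative clause, the subject of "photographed".
Its filler is the head noun "critic" (via "that"), at word 5.
(The other dependency links word 2 to a gap after word 14.)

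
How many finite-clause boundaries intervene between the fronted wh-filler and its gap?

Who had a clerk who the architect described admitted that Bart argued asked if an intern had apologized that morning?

"who" is extracted from the subject of "asked".
Boundaries crossed, outermost first: [that], [Ø] — 2 in total.

2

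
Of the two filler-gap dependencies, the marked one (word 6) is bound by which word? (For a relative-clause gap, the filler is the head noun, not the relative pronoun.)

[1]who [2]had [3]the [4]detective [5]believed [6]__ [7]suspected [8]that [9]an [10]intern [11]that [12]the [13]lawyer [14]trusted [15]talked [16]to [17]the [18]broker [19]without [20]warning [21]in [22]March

1

The marked gap is the subject of "suspected".
Its filler is the fronted wh-phrase "who", at word 1.
(The other dependency links word 10 to a gap after word 14.)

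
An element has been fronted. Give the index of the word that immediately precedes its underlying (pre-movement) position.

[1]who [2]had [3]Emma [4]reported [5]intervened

4

The displaced element is "who" (word 1).
It is linked across 1 clause boundary (Ø).
It functions as the subject of "intervened", so the gap sits immediately after word 4 ("reported").
Base order: Emma had reported that who intervened.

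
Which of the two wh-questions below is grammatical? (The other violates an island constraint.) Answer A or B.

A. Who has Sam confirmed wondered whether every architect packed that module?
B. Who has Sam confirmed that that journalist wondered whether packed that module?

A

In B, the wh-phrase is extracted from inside a wh-island (introduced by "whether"), which blocks movement.
In A, the extraction path crosses only that-complement boundaries, which are transparent.
So A is grammatical.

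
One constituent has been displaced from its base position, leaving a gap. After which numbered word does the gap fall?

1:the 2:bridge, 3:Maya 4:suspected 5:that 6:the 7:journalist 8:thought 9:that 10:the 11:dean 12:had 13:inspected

13

The displaced element is "the bridge" (word 2).
It is linked across 2 clause boundaries (that → that).
It functions as the direct object of "inspected", so the gap sits immediately after word 13 ("inspected").
Base order: Maya suspected that the journalist thought that the dean had inspected the bridge.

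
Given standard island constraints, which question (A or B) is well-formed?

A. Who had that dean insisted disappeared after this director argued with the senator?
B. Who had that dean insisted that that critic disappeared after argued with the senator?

A

In B, the wh-phrase is extracted from inside an adjunct island (introduced by "after"), which blocks movement.
In A, the extraction path crosses only that-complement boundaries, which are transparent.
So A is grammatical.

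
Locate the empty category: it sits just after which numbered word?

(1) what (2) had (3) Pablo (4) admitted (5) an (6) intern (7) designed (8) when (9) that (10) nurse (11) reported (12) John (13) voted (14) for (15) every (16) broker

7

The displaced element is "what" (word 1).
It is linked across 1 clause boundary (Ø).
It functions as the direct object of "designed", so the gap sits immediately after word 7 ("designed").
Base order: Pablo had admitted an intern designed what when that nurse reported John voted for every broker.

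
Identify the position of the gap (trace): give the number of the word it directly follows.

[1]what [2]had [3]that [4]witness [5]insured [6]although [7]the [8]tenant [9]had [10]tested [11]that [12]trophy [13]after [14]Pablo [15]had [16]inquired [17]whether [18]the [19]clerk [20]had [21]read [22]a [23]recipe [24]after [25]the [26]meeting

5

The displaced element is "what" (word 1).
It functions as the direct object of "insured", so the gap sits immediately after word 5 ("insured").
Base order: That witness had insured what although the tenant had tested that trophy after Pablo had inquired whether the clerk had read a recipe after the meeting.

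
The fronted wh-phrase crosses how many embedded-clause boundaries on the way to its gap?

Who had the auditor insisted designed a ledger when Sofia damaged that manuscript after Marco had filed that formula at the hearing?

"who" is extracted from the subject of "designed".
Boundaries crossed, outermost first: [Ø] — 1 in total.

1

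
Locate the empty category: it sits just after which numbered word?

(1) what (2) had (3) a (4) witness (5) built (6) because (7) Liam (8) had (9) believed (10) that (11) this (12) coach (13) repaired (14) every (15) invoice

5

The displaced element is "what" (word 1).
It functions as the direct object of "built", so the gap sits immediately after word 5 ("built").
Base order: A witness had built what because Liam had believed that this coach repaired every invoice.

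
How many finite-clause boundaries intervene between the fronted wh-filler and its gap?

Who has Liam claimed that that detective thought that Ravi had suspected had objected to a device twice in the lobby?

3

"who" is extracted from the subject of "objected".
Boundaries crossed, outermost first: [that], [that], [Ø] — 3 in total.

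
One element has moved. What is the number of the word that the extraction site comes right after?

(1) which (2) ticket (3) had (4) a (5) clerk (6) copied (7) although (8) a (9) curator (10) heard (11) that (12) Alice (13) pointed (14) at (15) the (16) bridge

6

The displaced element is "which ticket" (word 2).
It functions as the direct object of "copied", so the gap sits immediately after word 6 ("copied").
Base order: A clerk had copied which ticket although a curator heard that Alice pointed at the bridge.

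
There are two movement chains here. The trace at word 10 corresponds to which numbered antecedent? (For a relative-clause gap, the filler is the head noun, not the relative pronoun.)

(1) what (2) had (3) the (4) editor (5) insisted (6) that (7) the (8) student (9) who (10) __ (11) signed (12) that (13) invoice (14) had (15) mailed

8

The marked gap is inside the relative clause, the subject of "signed".
Its filler is the head noun "student" (via "who"), at word 8.
(The other dependency links word 1 to a gap after word 15.)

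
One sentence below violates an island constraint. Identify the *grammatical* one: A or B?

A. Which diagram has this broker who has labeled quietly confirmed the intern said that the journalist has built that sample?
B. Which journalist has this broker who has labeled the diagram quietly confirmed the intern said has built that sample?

B

In A, the wh-phrase is extracted from inside a complex-NP island (relative clause) (introduced by "who"), which blocks movement.
In B, the extraction path crosses only that-complement boundaries, which are transparent.
So B is grammatical.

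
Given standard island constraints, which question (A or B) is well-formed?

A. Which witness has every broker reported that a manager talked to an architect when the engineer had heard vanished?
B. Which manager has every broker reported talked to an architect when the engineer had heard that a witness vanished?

In A, the wh-phrase is extracted from inside an adjunct island (introduced by "when"), which blocks movement.
In B, the extraction path crosses only that-complement boundaries, which are transparent.
So B is grammatical.

B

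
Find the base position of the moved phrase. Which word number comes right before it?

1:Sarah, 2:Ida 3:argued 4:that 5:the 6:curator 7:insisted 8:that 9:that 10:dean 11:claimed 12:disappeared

The displaced element is "Sarah" (word 1).
It is linked across 3 clause boundaries (that → that → Ø).
It functions as the subject of "disappeared", so the gap sits immediately after word 11 ("claimed").
Base order: Ida argued that the curator insisted that that dean claimed that Sarah disappeared.

11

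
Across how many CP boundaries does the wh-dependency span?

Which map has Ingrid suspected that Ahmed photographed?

"which map" is extracted from the object of "photographed".
Boundaries crossed, outermost first: [that] — 1 in total.

1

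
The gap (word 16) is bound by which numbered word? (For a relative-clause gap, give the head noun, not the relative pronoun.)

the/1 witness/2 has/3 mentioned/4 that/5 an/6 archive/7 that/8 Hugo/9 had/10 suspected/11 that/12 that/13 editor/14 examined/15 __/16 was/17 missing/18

7

The gap at 16 is the object of "examined", inside a relative clause.
The relative pronoun is "that" (word 8); it is bound by the head noun immediately before it.
Its filler is the head noun "archive", at word 7.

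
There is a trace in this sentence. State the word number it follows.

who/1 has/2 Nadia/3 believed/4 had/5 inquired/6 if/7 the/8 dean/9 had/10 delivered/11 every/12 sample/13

The displaced element is "who" (word 1).
It is linked across 1 clause boundary (Ø).
It functions as the subject of "inquired", so the gap sits immediately after word 4 ("believed").
Base order: Nadia has believed that who had inquired if the dean had delivered every sample.

4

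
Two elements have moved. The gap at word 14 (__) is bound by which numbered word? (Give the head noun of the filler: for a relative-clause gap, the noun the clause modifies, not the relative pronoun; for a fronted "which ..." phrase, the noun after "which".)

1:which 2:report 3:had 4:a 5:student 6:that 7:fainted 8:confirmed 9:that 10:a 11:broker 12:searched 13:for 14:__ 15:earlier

The marked gap is the object of the preposition "for" of "searched".
Its filler is the fronted wh-phrase "which report", at word 2.
(The other dependency links word 5 to a gap after word 6.)

2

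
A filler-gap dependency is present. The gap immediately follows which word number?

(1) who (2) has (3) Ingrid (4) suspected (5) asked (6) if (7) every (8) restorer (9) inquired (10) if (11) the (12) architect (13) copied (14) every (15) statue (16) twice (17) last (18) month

The displaced element is "who" (word 1).
It is linked across 1 clause boundary (Ø).
It functions as the subject of "asked", so the gap sits immediately after word 4 ("suspected").
Base order: Ingrid has suspected who asked if every restorer inquired if the architect copied every statue twice last month.

4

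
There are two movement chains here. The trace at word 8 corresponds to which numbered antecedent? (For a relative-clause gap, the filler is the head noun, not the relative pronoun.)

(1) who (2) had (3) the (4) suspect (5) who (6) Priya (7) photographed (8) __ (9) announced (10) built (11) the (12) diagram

The marked gap is inside the relative clause, the direct object of "photographed".
Its filler is the head noun "suspect" (via "who"), at word 4.
(The other dependency links word 1 to a gap after word 9.)

4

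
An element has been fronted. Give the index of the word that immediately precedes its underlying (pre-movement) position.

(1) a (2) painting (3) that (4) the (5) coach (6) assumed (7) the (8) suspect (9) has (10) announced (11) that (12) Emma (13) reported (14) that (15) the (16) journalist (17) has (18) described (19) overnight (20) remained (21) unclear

18

The displaced element is "a painting" (word 2).
It is linked across 3 clause boundaries (Ø → that → that).
It functions as the direct object of "described", so the gap sits immediately after word 18 ("described").
Base order: The coach assumed the suspect has announced that Emma reported that the journalist has described a painting overnight.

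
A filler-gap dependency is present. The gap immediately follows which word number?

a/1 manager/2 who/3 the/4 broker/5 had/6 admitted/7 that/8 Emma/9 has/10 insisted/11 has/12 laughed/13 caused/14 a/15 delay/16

The displaced element is "a manager" (word 2).
It is linked across 2 clause boundaries (that → Ø).
It functions as the subject of "laughed", so the gap sits immediately after word 11 ("insisted").
Base order: The broker had admitted that Emma has insisted that a manager has laughed.

11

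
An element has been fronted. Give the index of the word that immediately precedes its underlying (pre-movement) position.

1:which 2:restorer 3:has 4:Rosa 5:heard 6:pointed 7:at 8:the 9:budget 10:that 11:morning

5

The displaced element is "which restorer" (word 2).
It is linked across 1 clause boundary (Ø).
It functions as the subject of "pointed", so the gap sits immediately after word 5 ("heard").
Base order: Rosa has heard which restorer pointed at the budget that morning.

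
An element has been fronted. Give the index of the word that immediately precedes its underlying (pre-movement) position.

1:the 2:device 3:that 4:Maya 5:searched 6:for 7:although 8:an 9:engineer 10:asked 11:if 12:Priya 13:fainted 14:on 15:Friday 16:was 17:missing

6

The displaced element is "the device" (word 2).
It functions as the object of the preposition "for" of "searched", so the gap sits immediately after word 6 ("for").
Base order: Maya searched for the device although an engineer asked if Priya fainted on Friday.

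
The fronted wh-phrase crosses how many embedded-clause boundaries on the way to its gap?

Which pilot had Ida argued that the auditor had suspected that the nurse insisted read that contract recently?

"which pilot" is extracted from the subject of "read".
Boundaries crossed, outermost first: [that], [that], [Ø] — 3 in total.

3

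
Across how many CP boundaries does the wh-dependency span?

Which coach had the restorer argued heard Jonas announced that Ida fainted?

"which coach" is extracted from the subject of "heard".
Boundaries crossed, outermost first: [Ø] — 1 in total.

1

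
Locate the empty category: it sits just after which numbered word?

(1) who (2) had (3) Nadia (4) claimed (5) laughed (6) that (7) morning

4

The displaced element is "who" (word 1).
It is linked across 1 clause boundary (Ø).
It functions as the subject of "laughed", so the gap sits immediately after word 4 ("claimed").
Base order: Nadia had claimed who laughed that morning.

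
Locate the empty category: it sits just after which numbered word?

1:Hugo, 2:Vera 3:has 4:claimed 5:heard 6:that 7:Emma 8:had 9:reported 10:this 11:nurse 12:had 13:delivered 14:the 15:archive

4

The displaced element is "Hugo" (word 1).
It is linked across 1 clause boundary (Ø).
It functions as the subject of "heard", so the gap sits immediately after word 4 ("claimed").
Base order: Vera has claimed that Hugo heard that Emma had reported this nurse had delivered the archive.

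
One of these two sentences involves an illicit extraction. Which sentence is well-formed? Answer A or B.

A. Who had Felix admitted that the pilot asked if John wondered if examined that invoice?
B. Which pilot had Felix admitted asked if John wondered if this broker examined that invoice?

In A, the wh-phrase is extracted from inside a wh-island (introduced by "if"), which blocks movement.
In B, the extraction path crosses only that-complement boundaries, which are transparent.
So B is grammatical.

B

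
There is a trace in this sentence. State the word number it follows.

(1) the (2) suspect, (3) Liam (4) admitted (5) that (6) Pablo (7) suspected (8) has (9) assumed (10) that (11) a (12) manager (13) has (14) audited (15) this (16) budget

7

The displaced element is "the suspect" (word 2).
It is linked across 2 clause boundaries (that → Ø).
It functions as the subject of "assumed", so the gap sits immediately after word 7 ("suspected").
Base order: Liam admitted that Pablo suspected the suspect has assumed that a manager has audited this budget.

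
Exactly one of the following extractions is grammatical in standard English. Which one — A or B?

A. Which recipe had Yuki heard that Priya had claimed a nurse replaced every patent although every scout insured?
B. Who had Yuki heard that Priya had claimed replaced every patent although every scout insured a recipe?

In A, the wh-phrase is extracted from inside an adjunct island (introduced by "although"), which blocks movement.
In B, the extraction path crosses only that-complement boundaries, which are transparent.
So B is grammatical.

B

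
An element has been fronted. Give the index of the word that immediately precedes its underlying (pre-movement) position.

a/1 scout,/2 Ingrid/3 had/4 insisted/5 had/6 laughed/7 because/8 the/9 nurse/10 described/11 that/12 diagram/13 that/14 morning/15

The displaced element is "a scout" (word 2).
It is linked across 1 clause boundary (Ø).
It functions as the subject of "laughed", so the gap sits immediately after word 5 ("insisted").
Base order: Ingrid had insisted a scout had laughed because the nurse described that diagram that morning.

5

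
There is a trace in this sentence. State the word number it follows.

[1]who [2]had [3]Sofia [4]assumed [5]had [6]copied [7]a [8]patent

4

The displaced element is "who" (word 1).
It is linked across 1 clause boundary (Ø).
It functions as the subject of "copied", so the gap sits immediately after word 4 ("assumed").
Base order: Sofia had assumed who had copied a patent.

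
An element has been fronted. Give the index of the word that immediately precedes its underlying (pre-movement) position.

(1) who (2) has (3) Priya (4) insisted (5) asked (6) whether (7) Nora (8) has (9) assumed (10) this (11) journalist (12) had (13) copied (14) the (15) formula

4

The displaced element is "who" (word 1).
It is linked across 1 clause boundary (Ø).
It functions as the subject of "asked", so the gap sits immediately after word 4 ("insisted").
Base order: Priya has insisted that who asked whether Nora has assumed this journalist had copied the formula.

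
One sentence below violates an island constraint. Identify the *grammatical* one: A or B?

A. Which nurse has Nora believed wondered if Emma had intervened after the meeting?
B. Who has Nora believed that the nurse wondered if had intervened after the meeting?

In B, the wh-phrase is extracted from inside a wh-island (introduced by "if"), which blocks movement.
In A, the extraction path crosses only that-complement boundaries, which are transparent.
So A is grammatical.

A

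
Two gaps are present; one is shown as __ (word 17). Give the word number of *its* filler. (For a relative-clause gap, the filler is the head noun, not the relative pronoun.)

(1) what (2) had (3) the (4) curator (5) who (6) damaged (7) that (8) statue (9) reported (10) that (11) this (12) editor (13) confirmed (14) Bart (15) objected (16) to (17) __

The marked gap is the object of the preposition "to" of "objected".
Its filler is the fronted wh-phrase "what", at word 1.
(The other dependency links word 4 to a gap after word 5.)

1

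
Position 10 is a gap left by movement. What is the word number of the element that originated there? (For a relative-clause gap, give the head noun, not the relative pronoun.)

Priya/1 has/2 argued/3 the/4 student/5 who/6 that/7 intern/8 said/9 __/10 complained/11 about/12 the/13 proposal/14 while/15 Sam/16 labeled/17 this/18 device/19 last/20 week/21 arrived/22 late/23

The gap at 10 is the subject of "complained", inside a relative clause.
The relative pronoun is "who" (word 6); it is bound by the head noun immediately before it.
Its filler is the head noun "student", at word 5.

5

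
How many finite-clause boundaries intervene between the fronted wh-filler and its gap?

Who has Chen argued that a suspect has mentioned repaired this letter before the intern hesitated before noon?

2

"who" is extracted from the subject of "repaired".
Boundaries crossed, outermost first: [that], [Ø] — 2 in total.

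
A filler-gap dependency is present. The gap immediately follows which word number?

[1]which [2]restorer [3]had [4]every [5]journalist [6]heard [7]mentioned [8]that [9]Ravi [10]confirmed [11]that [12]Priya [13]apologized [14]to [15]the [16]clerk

6

The displaced element is "which restorer" (word 2).
It is linked across 1 clause boundary (Ø).
It functions as the subject of "mentioned", so the gap sits immediately after word 6 ("heard").
Base order: Every journalist had heard that which restorer mentioned that Ravi confirmed that Priya apologized to the clerk.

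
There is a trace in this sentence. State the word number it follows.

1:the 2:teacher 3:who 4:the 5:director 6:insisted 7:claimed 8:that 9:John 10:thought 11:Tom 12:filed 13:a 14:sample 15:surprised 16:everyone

6

The displaced element is "the teacher" (word 2).
It is linked across 1 clause boundary (Ø).
It functions as the subject of "claimed", so the gap sits immediately after word 6 ("insisted").
Base order: The director insisted the teacher claimed that John thought Tom filed a sample.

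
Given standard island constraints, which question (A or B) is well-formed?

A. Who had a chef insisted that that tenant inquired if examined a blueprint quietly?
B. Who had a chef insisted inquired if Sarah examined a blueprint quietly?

B

In A, the wh-phrase is extracted from inside a wh-island (introduced by "if"), which blocks movement.
In B, the extraction path crosses only that-complement boundaries, which are transparent.
So B is grammatical.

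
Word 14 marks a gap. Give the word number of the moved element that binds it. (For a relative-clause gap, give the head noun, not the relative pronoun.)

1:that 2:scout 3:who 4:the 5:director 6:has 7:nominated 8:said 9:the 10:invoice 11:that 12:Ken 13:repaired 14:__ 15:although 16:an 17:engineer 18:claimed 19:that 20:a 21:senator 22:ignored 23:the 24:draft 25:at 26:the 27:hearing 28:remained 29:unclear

10

The gap at 14 is the object of "repaired", inside a relative clause.
The relative pronoun is "that" (word 11); it is bound by the head noun immediately before it.
Its filler is the head noun "invoice", at word 10.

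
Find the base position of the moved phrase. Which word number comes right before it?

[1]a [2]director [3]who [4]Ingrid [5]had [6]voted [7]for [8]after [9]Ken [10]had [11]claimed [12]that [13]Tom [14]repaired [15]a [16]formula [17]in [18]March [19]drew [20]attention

7

The displaced element is "a director" (word 2).
It functions as the object of the preposition "for" of "voted", so the gap sits immediately after word 7 ("for").
Base order: Ingrid had voted for a director after Ken had claimed that Tom repaired a formula in March.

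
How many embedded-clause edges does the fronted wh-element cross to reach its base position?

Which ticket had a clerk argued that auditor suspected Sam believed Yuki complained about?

3

"which ticket" is extracted from the PP object of "complained".
Boundaries crossed, outermost first: [Ø], [Ø], [Ø] — 3 in total.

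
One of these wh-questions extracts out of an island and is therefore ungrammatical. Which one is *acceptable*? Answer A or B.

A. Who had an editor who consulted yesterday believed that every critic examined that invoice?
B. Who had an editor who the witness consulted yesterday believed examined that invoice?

In A, the wh-phrase is extracted from inside a complex-NP island (relative clause) (introduced by "who"), which blocks movement.
In B, the extraction path crosses only that-complement boundaries, which are transparent.
So B is grammatical.

B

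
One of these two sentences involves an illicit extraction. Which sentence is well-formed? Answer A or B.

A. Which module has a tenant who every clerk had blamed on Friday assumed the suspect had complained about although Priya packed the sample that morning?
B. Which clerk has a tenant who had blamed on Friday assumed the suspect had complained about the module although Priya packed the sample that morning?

In B, the wh-phrase is extracted from inside a complex-NP island (relative clause) (introduced by "who"), which blocks movement.
In A, the extraction path crosses only that-complement boundaries, which are transparent.
So A is grammatical.

A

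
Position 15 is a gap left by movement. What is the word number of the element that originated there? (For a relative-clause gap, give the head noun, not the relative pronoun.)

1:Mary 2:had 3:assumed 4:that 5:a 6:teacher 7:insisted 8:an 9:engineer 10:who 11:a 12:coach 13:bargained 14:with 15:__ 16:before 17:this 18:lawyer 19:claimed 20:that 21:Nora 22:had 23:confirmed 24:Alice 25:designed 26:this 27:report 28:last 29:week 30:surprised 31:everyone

9

The gap at 15 is the prepositional object of "bargained", inside a relative clause.
The relative pronoun is "who" (word 10); it is bound by the head noun immediately before it.
Its filler is the head noun "engineer", at word 9.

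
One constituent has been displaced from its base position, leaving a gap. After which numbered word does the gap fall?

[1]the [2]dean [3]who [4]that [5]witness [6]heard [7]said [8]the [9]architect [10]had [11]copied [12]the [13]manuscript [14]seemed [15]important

6

The displaced element is "the dean" (word 2).
It is linked across 1 clause boundary (Ø).
It functions as the subject of "said", so the gap sits immediately after word 6 ("heard").
Base order: That witness heard that the dean said the architect had copied the manuscript.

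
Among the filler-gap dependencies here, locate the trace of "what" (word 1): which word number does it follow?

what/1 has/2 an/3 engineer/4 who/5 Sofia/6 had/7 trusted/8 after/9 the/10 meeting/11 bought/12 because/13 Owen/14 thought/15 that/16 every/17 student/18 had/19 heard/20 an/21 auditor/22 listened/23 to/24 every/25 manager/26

12

The displaced element is "what" (word 1).
It functions as the direct object of "bought", so the gap sits immediately after word 12 ("bought").
Base order: An engineer who Sofia had trusted after the meeting has bought what because Owen thought that every student had heard an auditor listened to every manager.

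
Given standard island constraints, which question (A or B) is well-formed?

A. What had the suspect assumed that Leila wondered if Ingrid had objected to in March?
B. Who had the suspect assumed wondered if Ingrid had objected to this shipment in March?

B

In A, the wh-phrase is extracted from inside a wh-island (introduced by "if"), which blocks movement.
In B, the extraction path crosses only that-complement boundaries, which are transparent.
So B is grammatical.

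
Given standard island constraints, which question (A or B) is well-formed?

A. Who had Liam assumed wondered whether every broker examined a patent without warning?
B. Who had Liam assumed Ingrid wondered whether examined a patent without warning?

A

In B, the wh-phrase is extracted from inside a wh-island (introduced by "whether"), which blocks movement.
In A, the extraction path crosses only that-complement boundaries, which are transparent.
So A is grammatical.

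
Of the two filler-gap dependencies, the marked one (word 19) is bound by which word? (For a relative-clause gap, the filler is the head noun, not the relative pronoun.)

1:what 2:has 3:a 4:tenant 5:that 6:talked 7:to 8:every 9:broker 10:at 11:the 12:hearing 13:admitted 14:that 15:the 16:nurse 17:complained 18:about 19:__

1

The marked gap is the object of the preposition "about" of "complained".
Its filler is the fronted wh-phrase "what", at word 1.
(The other dependency links word 4 to a gap after word 5.)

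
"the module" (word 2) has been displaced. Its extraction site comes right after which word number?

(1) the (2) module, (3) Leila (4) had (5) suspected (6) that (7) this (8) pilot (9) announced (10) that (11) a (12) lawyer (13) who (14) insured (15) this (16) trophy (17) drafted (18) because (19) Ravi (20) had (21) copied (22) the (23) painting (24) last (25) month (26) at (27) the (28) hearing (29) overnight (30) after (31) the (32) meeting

17

The displaced element is "the module" (word 2).
It is linked across 2 clause boundaries (that → that).
It functions as the direct object of "drafted", so the gap sits immediately after word 17 ("drafted").
Base order: Leila had suspected that this pilot announced that a lawyer who insured this trophy drafted the module because Ravi had copied the painting last month at the hearing overnight after the meeting.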